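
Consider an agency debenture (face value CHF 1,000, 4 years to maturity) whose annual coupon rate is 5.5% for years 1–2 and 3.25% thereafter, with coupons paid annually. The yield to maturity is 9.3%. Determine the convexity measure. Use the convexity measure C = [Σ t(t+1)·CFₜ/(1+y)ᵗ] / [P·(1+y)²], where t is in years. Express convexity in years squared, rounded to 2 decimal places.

15.01

With y = 0.093:
  t   CF        PV=CF/(1+0.093)^t    t·PV        t(t+1)·PV
  1        55.00        50.3202        50.3202         100.6404
  2        55.00        46.0386        92.0773         276.2318
  3        32.50        24.8899        74.6697         298.6786
  4     1,032.50       723.4515     2,893.8059      14,469.0297
  Σ                    844.7002     3,110.8731      15,144.5805
P = 844.7002.
Convexity = Σ t(t+1)·PV / [P·(1+y)²] = 15,144.5805 / (844.7002 × 1.194649) = 15.00771.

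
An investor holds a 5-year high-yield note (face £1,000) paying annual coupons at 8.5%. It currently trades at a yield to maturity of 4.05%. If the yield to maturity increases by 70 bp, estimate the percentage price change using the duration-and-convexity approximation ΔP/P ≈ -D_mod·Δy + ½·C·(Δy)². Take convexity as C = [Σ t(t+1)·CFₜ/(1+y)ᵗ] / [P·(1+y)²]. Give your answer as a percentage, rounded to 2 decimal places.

-2.87%

With y = 0.0405:
  t   CF        PV=CF/(1+0.0405)^t    t·PV        t(t+1)·PV
  1        85.00        81.6915        81.6915         163.3830
  2        85.00        78.5118       157.0235         471.0706
  3        85.00        75.4558       226.3674         905.4697
  4        85.00        72.5188       290.0752       1,450.3759
  5     1,085.00       889.6503     4,448.2514      26,689.5081
  Σ                  1,197.8281     5,203.4090      29,679.8074
P = 1,197.8281; D_Mac = 4.34404 yrs; D_mod = 4.17495 yrs; C = 22.88666.
Duration effect: -4.17495 × (+0.007) = -0.029225
Convexity effect: 0.5 × 22.88666 × (0.007)² = +0.0005607
ΔP/P ≈ -0.029225 + 0.0005607 = -0.028664 = -2.8664%.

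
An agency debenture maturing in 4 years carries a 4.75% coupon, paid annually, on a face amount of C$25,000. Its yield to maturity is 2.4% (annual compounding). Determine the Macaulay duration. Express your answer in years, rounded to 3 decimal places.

Periodic yield y = 0.024. Discount each cash flow and weight by its year:
  t   CF        PV=CF/(1+0.024)^t    t·PV
  1     1,187.50     1,159.6680     1,159.6680
  2     1,187.50     1,132.4883     2,264.9765
  3     1,187.50     1,105.9456     3,317.8367
  4    26,187.50    23,817.3925    95,269.5700
  Σ                 27,215.4943   102,012.0512
Price P = Σ PV = 27,215.4943.
Macaulay duration = Σ(t·PV) / P = 102,012.0512 / 27,215.4943 = 3.74831 years.

3.748 years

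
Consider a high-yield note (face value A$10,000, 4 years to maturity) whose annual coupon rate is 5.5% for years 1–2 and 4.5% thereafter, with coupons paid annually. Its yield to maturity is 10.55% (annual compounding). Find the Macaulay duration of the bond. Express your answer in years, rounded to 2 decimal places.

Periodic yield y = 0.1055. Discount each cash flow and weight by its year:
  t   CF        PV=CF/(1+0.1055)^t    t·PV
  1       550.00       497.5124       497.5124
  2       550.00       450.0339       900.0677
  3       450.00       333.0706       999.2117
  4    10,450.00     6,996.5075    27,986.0299
  Σ                  8,277.1244    30,382.8218
Price P = Σ PV = 8,277.1244.
Macaulay duration = Σ(t·PV) / P = 30,382.8218 / 8,277.1244 = 3.67070 years.

3.67 years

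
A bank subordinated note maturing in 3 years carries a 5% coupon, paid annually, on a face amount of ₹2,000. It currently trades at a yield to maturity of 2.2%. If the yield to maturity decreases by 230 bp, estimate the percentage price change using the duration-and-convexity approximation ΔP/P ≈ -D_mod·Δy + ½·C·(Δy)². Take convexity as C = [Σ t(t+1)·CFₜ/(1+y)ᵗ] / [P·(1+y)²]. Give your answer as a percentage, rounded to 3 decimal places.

+6.734%

With y = 0.022:
  t   CF        PV=CF/(1+0.022)^t    t·PV        t(t+1)·PV
  1       100.00        97.8474        97.8474         195.6947
  2       100.00        95.7411       191.4821         574.4463
  3     2,100.00     1,967.2820     5,901.8459      23,607.3834
  Σ                  2,160.8704     6,191.1753      24,377.5244
P = 2,160.8704; D_Mac = 2.86513 yrs; D_mod = 2.80345 yrs; C = 10.80088.
Duration effect: -2.80345 × (-0.023) = +0.064479
Convexity effect: 0.5 × 10.80088 × (-0.023)² = +0.0028568
ΔP/P ≈ +0.064479 + 0.0028568 = +0.067336 = +6.7336%.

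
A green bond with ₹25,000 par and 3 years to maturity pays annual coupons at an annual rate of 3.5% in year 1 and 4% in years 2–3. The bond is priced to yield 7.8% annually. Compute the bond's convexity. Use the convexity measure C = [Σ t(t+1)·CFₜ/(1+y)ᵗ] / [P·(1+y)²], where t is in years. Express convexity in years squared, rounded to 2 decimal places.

9.82

With y = 0.078:
  t   CF        PV=CF/(1+0.078)^t    t·PV        t(t+1)·PV
  1       875.00       811.6883       811.6883       1,623.3766
  2     1,000.00       860.5230     1,721.0460       5,163.1379
  3    26,000.00    20,754.7289    62,264.1868     249,056.7471
  Σ                 22,426.9402    64,796.9211     255,843.2616
P = 22,426.9402.
Convexity = Σ t(t+1)·PV / [P·(1+y)²] = 255,843.2616 / (22,426.9402 × 1.162084) = 9.81672.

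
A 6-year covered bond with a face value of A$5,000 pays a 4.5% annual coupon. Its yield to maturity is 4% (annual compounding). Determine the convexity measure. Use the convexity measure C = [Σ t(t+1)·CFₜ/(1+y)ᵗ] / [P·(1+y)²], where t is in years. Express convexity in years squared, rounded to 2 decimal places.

With y = 0.04:
  t   CF        PV=CF/(1+0.04)^t    t·PV        t(t+1)·PV
  1       225.00       216.3462       216.3462         432.6923
  2       225.00       208.0251       416.0503       1,248.1509
  3       225.00       200.0242       600.0725       2,400.2902
  4       225.00       192.3309       769.3238       3,846.6189
  5       225.00       184.9336       924.6680       5,548.0080
  6     5,225.00     4,129.3934    24,776.3604     173,434.5227
  Σ                  5,131.0534    27,702.8211     186,910.2829
P = 5,131.0534.
Convexity = Σ t(t+1)·PV / [P·(1+y)²] = 186,910.2829 / (5,131.0534 × 1.081600) = 33.67906.

33.68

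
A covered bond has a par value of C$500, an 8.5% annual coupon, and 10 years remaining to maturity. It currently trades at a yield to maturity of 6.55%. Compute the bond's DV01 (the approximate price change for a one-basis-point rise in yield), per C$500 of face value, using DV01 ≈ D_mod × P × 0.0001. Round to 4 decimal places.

Periodic yield y = 0.0655.
  t   CF        PV=CF/(1+0.0655)^t    t·PV
  1        42.50        39.8874        39.8874
  2        42.50        37.4354        74.8707
  3        42.50        35.1341       105.4022
  4        42.50        32.9743       131.8971
  5        42.50        30.9472       154.7361
  6        42.50        29.0448       174.2687
  7        42.50        27.2593       190.8151
  8        42.50        25.5836       204.6686
  9        42.50        24.0109       216.0978
  10      542.50       287.6505     2,876.5055
  Σ                    569.9274     4,169.1492
P = 569.9274; D_Mac = 7.31523 yrs; D_mod = 6.86554 yrs.
DV01 ≈ 6.86554 × 569.9274 × 0.0001 = 0.391286.

C$0.3913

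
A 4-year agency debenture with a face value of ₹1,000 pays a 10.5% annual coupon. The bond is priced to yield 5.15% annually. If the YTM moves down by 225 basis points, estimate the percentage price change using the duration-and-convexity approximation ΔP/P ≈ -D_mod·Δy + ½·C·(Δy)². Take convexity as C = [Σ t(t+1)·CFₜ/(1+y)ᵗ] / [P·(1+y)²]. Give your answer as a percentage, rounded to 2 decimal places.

+7.90%

With y = 0.0515:
  t   CF        PV=CF/(1+0.0515)^t    t·PV        t(t+1)·PV
  1       105.00        99.8573        99.8573         199.7147
  2       105.00        94.9666       189.9331         569.7994
  3       105.00        90.3153       270.9460       1,083.7839
  4     1,105.00       903.9100     3,615.6398      18,078.1991
  Σ                  1,189.0492     4,176.3763      19,931.4972
P = 1,189.0492; D_Mac = 3.51237 yrs; D_mod = 3.34034 yrs; C = 15.16078.
Duration effect: -3.34034 × (-0.0225) = +0.075158
Convexity effect: 0.5 × 15.16078 × (-0.0225)² = +0.0038376
ΔP/P ≈ +0.075158 + 0.0038376 = +0.078995 = +7.8995%.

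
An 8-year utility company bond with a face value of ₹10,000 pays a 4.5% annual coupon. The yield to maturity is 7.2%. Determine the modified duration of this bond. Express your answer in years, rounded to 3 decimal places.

Periodic yield y = 0.072. First find Macaulay duration:
  t   CF        PV=CF/(1+0.072)^t    t·PV
  1       450.00       419.7761       419.7761
  2       450.00       391.5822       783.1644
  3       450.00       365.2819     1,095.8457
  4       450.00       340.7480     1,362.9922
  5       450.00       317.8620     1,589.3099
  6       450.00       296.5130     1,779.0783
  7       450.00       276.5980     1,936.1859
  8    10,450.00     5,991.8096    47,934.4771
  Σ                  8,400.1709    56,900.8296
P = 8,400.1709; Macaulay duration = 56,900.8296 / 8,400.1709 = 6.77377 years.
Modified duration = D_Mac / (1 + y) = 6.77377 / 1.072 = 6.31882 years.

6.319 years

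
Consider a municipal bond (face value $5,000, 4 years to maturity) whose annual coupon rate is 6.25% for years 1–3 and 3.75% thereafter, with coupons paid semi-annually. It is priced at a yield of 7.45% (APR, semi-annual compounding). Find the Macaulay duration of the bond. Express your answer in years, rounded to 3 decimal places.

Periodic yield y = 0.03725. Discount each cash flow and weight by its period:
  t   CF        PV=CF/(1+0.03725)^t    t·PV
  1       156.25       150.6387       150.6387
  2       156.25       145.2289       290.4579
  3       156.25       140.0134       420.0403
  4       156.25       134.9852       539.9409
  5       156.25       130.1376       650.6880
  6       156.25       125.4641       752.7844
  7        93.75        72.5750       508.0251
  8     5,093.75     3,801.6320    30,413.0562
  Σ                  4,700.6750    33,725.6316
Price P = Σ PV = 4,700.6750.
Macaulay duration = Σ(t·PV) / P = 33,725.6316 / 4,700.6750 = 7.17464 half-year periods.
In years: 7.17464 / 2 = 3.58732 years.

3.587 years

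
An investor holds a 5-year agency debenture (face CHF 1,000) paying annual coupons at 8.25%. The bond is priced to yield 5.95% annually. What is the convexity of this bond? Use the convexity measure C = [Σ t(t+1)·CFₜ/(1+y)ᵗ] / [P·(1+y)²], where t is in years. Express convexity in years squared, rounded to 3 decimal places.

21.977

With y = 0.0595:
  t   CF        PV=CF/(1+0.0595)^t    t·PV        t(t+1)·PV
  1        82.50        77.8669        77.8669         155.7338
  2        82.50        73.4940       146.9880         440.9641
  3        82.50        69.3667       208.1001         832.4005
  4        82.50        65.4712       261.8847       1,309.4234
  5     1,082.50       810.8175     4,054.0874      24,324.5242
  Σ                  1,097.0163     4,748.9271      27,063.0461
P = 1,097.0163.
Convexity = Σ t(t+1)·PV / [P·(1+y)²] = 27,063.0461 / (1,097.0163 × 1.122540) = 21.97666.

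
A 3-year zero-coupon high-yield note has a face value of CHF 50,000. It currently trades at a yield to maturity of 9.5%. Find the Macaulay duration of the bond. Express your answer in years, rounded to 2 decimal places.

3.00 years

A zero-coupon bond has a single cash flow at maturity, so its Macaulay duration equals its maturity: 3 years.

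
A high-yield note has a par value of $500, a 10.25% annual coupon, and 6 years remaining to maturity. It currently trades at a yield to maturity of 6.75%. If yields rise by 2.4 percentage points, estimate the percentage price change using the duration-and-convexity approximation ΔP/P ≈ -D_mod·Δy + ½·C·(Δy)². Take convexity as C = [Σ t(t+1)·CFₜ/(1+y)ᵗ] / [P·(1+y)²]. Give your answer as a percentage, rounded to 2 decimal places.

With y = 0.0675:
  t   CF        PV=CF/(1+0.0675)^t    t·PV        t(t+1)·PV
  1        51.25        48.0094        48.0094          96.0187
  2        51.25        44.9736        89.9473         269.8419
  3        51.25        42.1299       126.3896         505.5586
  4        51.25        39.4659       157.8637         789.3186
  5        51.25        36.9704       184.8521       1,109.1128
  6       551.25       372.5129     2,235.0773      15,645.5412
  Σ                    584.0621     2,842.1395      18,415.3917
P = 584.0621; D_Mac = 4.86616 yrs; D_mod = 4.55846 yrs; C = 27.66853.
Duration effect: -4.55846 × (+0.024) = -0.109403
Convexity effect: 0.5 × 27.66853 × (0.024)² = +0.0079685
ΔP/P ≈ -0.109403 + 0.0079685 = -0.101435 = -10.1435%.

-10.14%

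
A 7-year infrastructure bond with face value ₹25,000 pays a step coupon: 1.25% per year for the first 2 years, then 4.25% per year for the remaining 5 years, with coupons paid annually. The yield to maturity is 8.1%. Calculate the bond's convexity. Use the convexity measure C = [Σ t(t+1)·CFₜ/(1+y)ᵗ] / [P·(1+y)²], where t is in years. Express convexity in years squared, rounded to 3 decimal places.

With y = 0.081:
  t   CF        PV=CF/(1+0.081)^t    t·PV        t(t+1)·PV
  1       312.50       289.0842       289.0842         578.1684
  2       312.50       267.4229       534.8458       1,604.5375
  3     1,062.50       841.1082     2,523.3245      10,093.2982
  4     1,062.50       778.0834     3,112.3337      15,561.6685
  5     1,062.50       719.7812     3,598.9058      21,593.4345
  6     1,062.50       665.8475     3,995.0850      27,965.5951
  7    26,062.50    15,109.0172   105,763.1202     846,104.9613
  Σ                 18,670.3445   119,816.6992     923,501.6635
P = 18,670.3445.
Convexity = Σ t(t+1)·PV / [P·(1+y)²] = 923,501.6635 / (18,670.3445 × 1.168561) = 42.32861.

42.329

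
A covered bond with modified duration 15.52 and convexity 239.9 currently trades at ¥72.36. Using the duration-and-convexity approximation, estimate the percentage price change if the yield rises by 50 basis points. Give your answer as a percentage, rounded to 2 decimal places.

-7.46%

Duration effect: -D_mod·Δy = -15.52 × (+0.005) = -0.077600
Convexity effect: ½·C·(Δy)² = 0.5 × 239.9 × (0.005)² = +0.00299875
ΔP/P ≈ -0.077600 + 0.00299875 = -0.07460125
= -7.460125%.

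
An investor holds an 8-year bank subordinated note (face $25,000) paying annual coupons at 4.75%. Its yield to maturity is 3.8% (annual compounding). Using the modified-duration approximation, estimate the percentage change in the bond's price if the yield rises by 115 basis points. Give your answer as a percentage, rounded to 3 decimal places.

-7.623%

Periodic yield y = 0.038. Modified duration first:
  t   CF        PV=CF/(1+0.038)^t    t·PV
  1     1,187.50     1,144.0270     1,144.0270
  2     1,187.50     1,102.1454     2,204.2909
  3     1,187.50     1,061.7972     3,185.3915
  4     1,187.50     1,022.9260     4,091.7039
  5     1,187.50       985.4778     4,927.3891
  6     1,187.50       949.4006     5,696.4035
  7     1,187.50       914.6441     6,402.5088
  8    26,187.50    19,431.8976   155,455.1804
  Σ                 26,612.3156   183,106.8951
P = 26,612.3156; D_Mac = 6.88053 yrs; D_mod = 6.88053/(1+0.038) = 6.62864 yrs.
ΔP/P ≈ -D_mod · Δy = -6.62864 × (+0.0115) = -0.076229 = -7.6229%.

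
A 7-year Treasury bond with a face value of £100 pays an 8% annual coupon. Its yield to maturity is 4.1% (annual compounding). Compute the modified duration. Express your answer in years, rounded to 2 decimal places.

Periodic yield y = 0.041. First find Macaulay duration:
  t   CF        PV=CF/(1+0.041)^t    t·PV
  1         8.00         7.6849         7.6849
  2         8.00         7.3822        14.7645
  3         8.00         7.0915        21.2745
  4         8.00         6.8122        27.2488
  5         8.00         6.5439        32.7195
  6         8.00         6.2862        37.7170
  7       108.00        81.5208       570.6459
  Σ                    123.3218       712.0550
P = 123.3218; Macaulay duration = 712.0550 / 123.3218 = 5.77396 years.
Modified duration = D_Mac / (1 + y) = 5.77396 / 1.041 = 5.54655 years.

5.55 years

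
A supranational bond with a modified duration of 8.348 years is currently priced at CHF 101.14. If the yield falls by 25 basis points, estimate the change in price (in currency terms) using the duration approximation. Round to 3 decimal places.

Duration approximation: ΔP/P ≈ -D_mod · Δy = -8.348 × (-0.0025) = +0.020870.
ΔP ≈ 101.14 × (+0.020870) = +2.1107918.

+CHF 2.111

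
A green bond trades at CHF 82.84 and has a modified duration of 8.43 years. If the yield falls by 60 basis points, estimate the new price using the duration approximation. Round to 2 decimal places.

CHF 87.03

Duration approximation: ΔP/P ≈ -D_mod · Δy = -8.43 × (-0.006) = +0.050580.
New price ≈ 82.84 × (1 + 0.050580) = 87.0300472.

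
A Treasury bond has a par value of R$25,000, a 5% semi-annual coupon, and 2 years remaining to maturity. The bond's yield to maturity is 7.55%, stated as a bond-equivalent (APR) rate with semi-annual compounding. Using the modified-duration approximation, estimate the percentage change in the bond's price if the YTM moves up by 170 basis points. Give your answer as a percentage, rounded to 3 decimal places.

-3.155%

Periodic yield y = 0.03775. Modified duration first:
  t   CF        PV=CF/(1+0.03775)^t    t·PV
  1       625.00       602.2645       602.2645
  2       625.00       580.3561     1,160.7121
  3       625.00       559.2446     1,677.7338
  4    25,625.00    22,094.9440    88,379.7761
  Σ                 23,836.8092    91,820.4866
P = 23,836.8092; D_Mac = 3.85205 half-year periods = 1.92602 yrs; D_mod = 1.92602/(1+0.03775) = 1.85596 yrs.
ΔP/P ≈ -D_mod · Δy = -1.85596 × (+0.017) = -0.031551 = -3.1551%.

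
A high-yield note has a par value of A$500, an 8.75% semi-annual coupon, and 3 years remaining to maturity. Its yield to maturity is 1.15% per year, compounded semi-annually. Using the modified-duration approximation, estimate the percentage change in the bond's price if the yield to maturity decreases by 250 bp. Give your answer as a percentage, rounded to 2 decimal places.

+6.80%

Periodic yield y = 0.00575. Modified duration first:
  t   CF        PV=CF/(1+0.00575)^t    t·PV
  1       21.875        21.7499        21.7499
  2       21.875        21.6256        43.2512
  3       21.875        21.5020        64.5059
  4       21.875        21.3790        85.5161
  5       21.875        21.2568       106.2840
  6      521.875       504.2272     3,025.3630
  Σ                    611.7405     3,346.6701
P = 611.7405; D_Mac = 5.47074 half-year periods = 2.73537 yrs; D_mod = 2.73537/(1+0.00575) = 2.71973 yrs.
ΔP/P ≈ -D_mod · Δy = -2.71973 × (-0.025) = +0.067993 = +6.7993%.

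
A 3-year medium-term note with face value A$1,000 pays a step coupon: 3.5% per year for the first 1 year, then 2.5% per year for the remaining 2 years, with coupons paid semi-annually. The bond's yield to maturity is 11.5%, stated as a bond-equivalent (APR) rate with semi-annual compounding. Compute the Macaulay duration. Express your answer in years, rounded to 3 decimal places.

Periodic yield y = 0.0575. Discount each cash flow and weight by its period:
  t   CF        PV=CF/(1+0.0575)^t    t·PV
  1        17.50        16.5485        16.5485
  2        17.50        15.6487        31.2973
  3        12.50        10.5699        31.7096
  4        12.50         9.9951        39.9805
  5        12.50         9.4517        47.2583
  6     1,012.50       723.9570     4,343.7420
  Σ                    786.1708     4,510.5362
Price P = Σ PV = 786.1708.
Macaulay duration = Σ(t·PV) / P = 4,510.5362 / 786.1708 = 5.73735 half-year periods.
In years: 5.73735 / 2 = 2.86867 years.

2.869 years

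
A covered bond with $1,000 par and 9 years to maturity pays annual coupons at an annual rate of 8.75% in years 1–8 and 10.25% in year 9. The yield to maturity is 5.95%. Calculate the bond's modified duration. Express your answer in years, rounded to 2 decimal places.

Periodic yield y = 0.0595. First find Macaulay duration:
  t   CF        PV=CF/(1+0.0595)^t    t·PV
  1        87.50        82.5861        82.5861
  2        87.50        77.9482       155.8964
  3        87.50        73.5707       220.7122
  4        87.50        69.4391       277.7565
  5        87.50        65.5395       327.6976
  6        87.50        61.8589       371.1535
  7        87.50        58.3850       408.6950
  8        87.50        55.1062       440.8495
  9     1,102.50       655.3449     5,898.1044
  Σ                  1,199.7788     8,183.4513
P = 1,199.7788; Macaulay duration = 8,183.4513 / 1,199.7788 = 6.82080 years.
Modified duration = D_Mac / (1 + y) = 6.82080 / 1.0595 = 6.43775 years.

6.44 years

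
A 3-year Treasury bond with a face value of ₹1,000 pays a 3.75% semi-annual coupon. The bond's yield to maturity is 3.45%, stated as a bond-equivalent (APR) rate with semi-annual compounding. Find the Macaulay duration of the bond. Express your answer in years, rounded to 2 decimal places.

Periodic yield y = 0.01725. Discount each cash flow and weight by its period:
  t   CF        PV=CF/(1+0.01725)^t    t·PV
  1        18.75        18.4320        18.4320
  2        18.75        18.1195        36.2390
  3        18.75        17.8122        53.4367
  4        18.75        17.5102        70.0407
  5        18.75        17.2132        86.0662
  6     1,018.75       919.3935     5,516.3610
  Σ                  1,008.4807     5,780.5756
Price P = Σ PV = 1,008.4807.
Macaulay duration = Σ(t·PV) / P = 5,780.5756 / 1,008.4807 = 5.73196 half-year periods.
In years: 5.73196 / 2 = 2.86598 years.

2.87 years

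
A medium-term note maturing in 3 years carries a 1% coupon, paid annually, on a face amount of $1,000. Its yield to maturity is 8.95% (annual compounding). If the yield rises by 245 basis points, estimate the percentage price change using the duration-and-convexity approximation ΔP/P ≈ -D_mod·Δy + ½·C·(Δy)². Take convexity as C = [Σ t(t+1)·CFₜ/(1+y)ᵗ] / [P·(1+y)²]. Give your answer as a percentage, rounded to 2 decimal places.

-6.37%

With y = 0.0895:
  t   CF        PV=CF/(1+0.0895)^t    t·PV        t(t+1)·PV
  1        10.00         9.1785         9.1785          18.3570
  2        10.00         8.4245        16.8491          50.5472
  3     1,010.00       780.9796     2,342.9387       9,371.7548
  Σ                    798.5826     2,368.9663       9,440.6590
P = 798.5826; D_Mac = 2.96646 yrs; D_mod = 2.72278 yrs; C = 9.95928.
Duration effect: -2.72278 × (+0.0245) = -0.066708
Convexity effect: 0.5 × 9.95928 × (0.0245)² = +0.0029890
ΔP/P ≈ -0.066708 + 0.0029890 = -0.063719 = -6.3719%.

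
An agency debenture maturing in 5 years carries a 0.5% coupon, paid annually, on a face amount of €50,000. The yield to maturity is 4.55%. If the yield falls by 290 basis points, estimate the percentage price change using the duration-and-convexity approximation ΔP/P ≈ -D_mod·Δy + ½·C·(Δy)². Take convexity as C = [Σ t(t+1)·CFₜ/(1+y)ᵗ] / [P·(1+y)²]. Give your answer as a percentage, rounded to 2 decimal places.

+14.85%

With y = 0.0455:
  t   CF        PV=CF/(1+0.0455)^t    t·PV        t(t+1)·PV
  1       250.00       239.1200       239.1200         478.2401
  2       250.00       228.7136       457.4271       1,372.2814
  3       250.00       218.7600       656.2800       2,625.1199
  4       250.00       209.2396       836.9584       4,184.7918
  5    50,250.00    40,226.8365   201,134.1825   1,206,805.0950
  Σ                 41,122.6697   203,323.9680   1,215,465.5282
P = 41,122.6697; D_Mac = 4.94433 yrs; D_mod = 4.72915 yrs; C = 27.04041.
Duration effect: -4.72915 × (-0.029) = +0.137145
Convexity effect: 0.5 × 27.04041 × (-0.029)² = +0.0113705
ΔP/P ≈ +0.137145 + 0.0113705 = +0.148516 = +14.8516%.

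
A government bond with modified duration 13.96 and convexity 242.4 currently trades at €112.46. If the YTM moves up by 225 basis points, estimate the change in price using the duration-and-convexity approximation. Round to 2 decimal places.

-€28.42

Duration effect: -D_mod·Δy = -13.96 × (+0.0225) = -0.314100
Convexity effect: ½·C·(Δy)² = 0.5 × 242.4 × (0.0225)² = +0.0613575
ΔP/P ≈ -0.314100 + 0.0613575 = -0.2527425
ΔP ≈ 112.46 × (-0.2527425) = -28.42342155.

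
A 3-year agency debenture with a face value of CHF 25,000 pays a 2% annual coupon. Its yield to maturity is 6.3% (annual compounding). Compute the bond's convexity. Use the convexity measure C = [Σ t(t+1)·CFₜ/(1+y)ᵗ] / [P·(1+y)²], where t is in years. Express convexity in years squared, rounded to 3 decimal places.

With y = 0.063:
  t   CF        PV=CF/(1+0.063)^t    t·PV        t(t+1)·PV
  1       500.00       470.3669       470.3669         940.7338
  2       500.00       442.4900       884.9800       2,654.9401
  3    25,500.00    21,229.5304    63,688.5911     254,754.3644
  Σ                 22,142.3873    65,043.9380     258,350.0382
P = 22,142.3873.
Convexity = Σ t(t+1)·PV / [P·(1+y)²] = 258,350.0382 / (22,142.3873 × 1.129969) = 10.32565.

10.326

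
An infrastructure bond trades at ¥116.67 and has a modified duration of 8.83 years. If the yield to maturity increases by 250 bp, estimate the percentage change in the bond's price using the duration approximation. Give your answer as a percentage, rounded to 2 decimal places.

Duration approximation: ΔP/P ≈ -D_mod · Δy = -8.83 × (+0.025) = -0.220750.
As a percentage: -22.0750%.

-22.08%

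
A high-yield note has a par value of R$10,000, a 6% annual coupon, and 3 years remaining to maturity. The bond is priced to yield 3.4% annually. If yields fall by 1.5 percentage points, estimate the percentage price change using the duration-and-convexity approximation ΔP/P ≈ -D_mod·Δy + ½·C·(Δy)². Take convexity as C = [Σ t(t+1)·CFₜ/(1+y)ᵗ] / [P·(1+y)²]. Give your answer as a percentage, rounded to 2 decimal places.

+4.24%

With y = 0.034:
  t   CF        PV=CF/(1+0.034)^t    t·PV        t(t+1)·PV
  1       600.00       580.2708       580.2708       1,160.5416
  2       600.00       561.1903     1,122.3806       3,367.1419
  3    10,600.00     9,588.3582    28,765.0745     115,060.2981
  Σ                 10,729.8193    30,467.7260     119,587.9817
P = 10,729.8193; D_Mac = 2.83954 yrs; D_mod = 2.74617 yrs; C = 10.42447.
Duration effect: -2.74617 × (-0.015) = +0.041193
Convexity effect: 0.5 × 10.42447 × (-0.015)² = +0.0011728
ΔP/P ≈ +0.041193 + 0.0011728 = +0.042365 = +4.2365%.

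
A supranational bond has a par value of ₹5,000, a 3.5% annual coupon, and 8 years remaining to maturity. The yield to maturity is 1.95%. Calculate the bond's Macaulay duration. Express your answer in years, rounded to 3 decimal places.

Periodic yield y = 0.0195. Discount each cash flow and weight by its year:
  t   CF        PV=CF/(1+0.0195)^t    t·PV
  1       175.00       171.6528       171.6528
  2       175.00       168.3696       336.7391
  3       175.00       165.1492       495.4475
  4       175.00       161.9903       647.9614
  5       175.00       158.8920       794.4598
  6       175.00       155.8528       935.1169
  7       175.00       152.8718     1,070.1027
  8     5,175.00     4,434.1718    35,473.3742
  Σ                  5,568.9502    39,924.8544
Price P = Σ PV = 5,568.9502.
Macaulay duration = Σ(t·PV) / P = 39,924.8544 / 5,568.9502 = 7.16919 years.

7.169 years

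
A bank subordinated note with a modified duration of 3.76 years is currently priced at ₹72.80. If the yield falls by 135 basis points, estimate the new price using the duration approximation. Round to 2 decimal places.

Duration approximation: ΔP/P ≈ -D_mod · Δy = -3.76 × (-0.0135) = +0.050760.
New price ≈ 72.80 × (1 + 0.050760) = 76.495328.

₹76.50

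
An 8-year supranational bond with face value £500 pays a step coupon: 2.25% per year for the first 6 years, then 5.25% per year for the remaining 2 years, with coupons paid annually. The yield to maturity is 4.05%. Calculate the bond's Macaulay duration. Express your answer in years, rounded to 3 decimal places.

7.368 years

Periodic yield y = 0.0405. Discount each cash flow and weight by its year:
  t   CF        PV=CF/(1+0.0405)^t    t·PV
  1        11.25        10.8121        10.8121
  2        11.25        10.3913        20.7825
  3        11.25         9.9868        29.9604
  4        11.25         9.5981        38.3923
  5        11.25         9.2245        46.1224
  6        11.25         8.8654        53.1926
  7        26.25        19.8808       139.1659
  8       526.25       383.0500     3,064.3998
  Σ                    461.8090     3,402.8280
Price P = Σ PV = 461.8090.
Macaulay duration = Σ(t·PV) / P = 3,402.8280 / 461.8090 = 7.36848 years.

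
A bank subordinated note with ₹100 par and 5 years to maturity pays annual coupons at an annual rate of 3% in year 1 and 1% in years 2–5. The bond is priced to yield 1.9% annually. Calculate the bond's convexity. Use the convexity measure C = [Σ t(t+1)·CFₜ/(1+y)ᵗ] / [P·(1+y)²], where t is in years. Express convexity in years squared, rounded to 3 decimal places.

27.592

With y = 0.019:
  t   CF        PV=CF/(1+0.019)^t    t·PV        t(t+1)·PV
  1         3.00         2.9441         2.9441           5.8881
  2         1.00         0.9631         1.9261           5.7783
  3         1.00         0.9451         2.8353          11.3412
  4         1.00         0.9275         3.7099          18.5495
  5       101.00        91.9286       459.6428       2,757.8568
  Σ                     97.7083       471.0582       2,799.4140
P = 97.7083.
Convexity = Σ t(t+1)·PV / [P·(1+y)²] = 2,799.4140 / (97.7083 × 1.038361) = 27.59227.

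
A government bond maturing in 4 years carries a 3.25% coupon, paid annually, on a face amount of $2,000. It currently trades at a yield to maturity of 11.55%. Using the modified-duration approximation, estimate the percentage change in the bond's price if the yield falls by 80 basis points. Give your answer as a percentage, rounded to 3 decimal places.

+2.712%

Periodic yield y = 0.1155. Modified duration first:
  t   CF        PV=CF/(1+0.1155)^t    t·PV
  1        65.00        58.2698        58.2698
  2        65.00        52.2365       104.4730
  3        65.00        46.8279       140.4837
  4     2,065.00     1,333.6497     5,334.5986
  Σ                  1,490.9839     5,637.8252
P = 1,490.9839; D_Mac = 3.78128 yrs; D_mod = 3.78128/(1+0.1155) = 3.38976 yrs.
ΔP/P ≈ -D_mod · Δy = -3.38976 × (-0.008) = +0.027118 = +2.7118%.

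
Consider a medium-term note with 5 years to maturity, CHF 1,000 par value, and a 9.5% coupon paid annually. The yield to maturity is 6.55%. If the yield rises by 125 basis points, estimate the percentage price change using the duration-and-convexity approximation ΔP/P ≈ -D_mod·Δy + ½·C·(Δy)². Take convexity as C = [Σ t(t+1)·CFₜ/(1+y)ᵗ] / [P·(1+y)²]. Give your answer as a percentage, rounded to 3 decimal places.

With y = 0.0655:
  t   CF        PV=CF/(1+0.0655)^t    t·PV        t(t+1)·PV
  1        95.00        89.1600        89.1600         178.3200
  2        95.00        83.6790       167.3581         502.0742
  3        95.00        78.5350       235.6050         942.4200
  4        95.00        73.7072       294.8287       1,474.1436
  5     1,095.00       797.3461     3,986.7303      23,920.3816
  Σ                  1,122.4273     4,773.6821      27,017.3395
P = 1,122.4273; D_Mac = 4.25300 yrs; D_mod = 3.99155 yrs; C = 21.20203.
Duration effect: -3.99155 × (+0.0125) = -0.049894
Convexity effect: 0.5 × 21.20203 × (0.0125)² = +0.0016564
ΔP/P ≈ -0.049894 + 0.0016564 = -0.048238 = -4.8238%.

-4.824%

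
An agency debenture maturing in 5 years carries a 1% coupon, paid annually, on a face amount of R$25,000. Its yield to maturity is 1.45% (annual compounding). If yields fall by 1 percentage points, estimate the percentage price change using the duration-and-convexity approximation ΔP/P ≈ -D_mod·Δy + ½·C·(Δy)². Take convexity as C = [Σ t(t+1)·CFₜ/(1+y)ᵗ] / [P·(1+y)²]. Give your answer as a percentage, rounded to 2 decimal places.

+4.97%

With y = 0.0145:
  t   CF        PV=CF/(1+0.0145)^t    t·PV        t(t+1)·PV
  1       250.00       246.4268       246.4268         492.8536
  2       250.00       242.9047       485.8094       1,457.4282
  3       250.00       239.4329       718.2987       2,873.1950
  4       250.00       236.0108       944.0430       4,720.2152
  5    25,250.00    23,496.3891   117,481.9455     704,891.6732
  Σ                 24,461.1643   119,876.5235     714,435.3652
P = 24,461.1643; D_Mac = 4.90069 yrs; D_mod = 4.83064 yrs; C = 28.37800.
Duration effect: -4.83064 × (-0.01) = +0.048306
Convexity effect: 0.5 × 28.37800 × (-0.01)² = +0.0014189
ΔP/P ≈ +0.048306 + 0.0014189 = +0.049725 = +4.9725%.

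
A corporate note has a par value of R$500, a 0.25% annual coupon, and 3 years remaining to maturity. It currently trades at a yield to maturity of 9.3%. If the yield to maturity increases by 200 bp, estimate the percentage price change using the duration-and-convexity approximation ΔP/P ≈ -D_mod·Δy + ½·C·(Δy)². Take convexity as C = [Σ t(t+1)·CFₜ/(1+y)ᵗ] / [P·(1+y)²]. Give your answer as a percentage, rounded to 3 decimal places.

With y = 0.093:
  t   CF        PV=CF/(1+0.093)^t    t·PV        t(t+1)·PV
  1         1.25         1.1436         1.1436           2.2873
  2         1.25         1.0463         2.0927           6.2780
  3       501.25       383.8786     1,151.6358       4,606.5432
  Σ                    386.0686     1,154.8721       4,615.1085
P = 386.0686; D_Mac = 2.99137 yrs; D_mod = 2.73684 yrs; C = 10.00638.
Duration effect: -2.73684 × (+0.02) = -0.054737
Convexity effect: 0.5 × 10.00638 × (0.02)² = +0.0020013
ΔP/P ≈ -0.054737 + 0.0020013 = -0.052736 = -5.2736%.

-5.274%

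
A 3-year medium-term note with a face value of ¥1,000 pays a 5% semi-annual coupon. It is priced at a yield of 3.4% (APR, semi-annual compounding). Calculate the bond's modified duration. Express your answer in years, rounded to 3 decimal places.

2.780 years

Periodic yield y = 0.017. First find Macaulay duration:
  t   CF        PV=CF/(1+0.017)^t    t·PV
  1        25.00        24.5821        24.5821
  2        25.00        24.1712        48.3424
  3        25.00        23.7672        71.3015
  4        25.00        23.3699        93.4795
  5        25.00        22.9792       114.8961
  6     1,025.00       926.3991     5,558.3949
  Σ                  1,045.2687     5,910.9964
P = 1,045.2687; Macaulay duration = 5,910.9964 / 1,045.2687 = 5.65500 half-year periods = 2.82750 years.
Modified duration = D_Mac / (1 + y) = 2.82750 / 1.017 = 2.78024 years.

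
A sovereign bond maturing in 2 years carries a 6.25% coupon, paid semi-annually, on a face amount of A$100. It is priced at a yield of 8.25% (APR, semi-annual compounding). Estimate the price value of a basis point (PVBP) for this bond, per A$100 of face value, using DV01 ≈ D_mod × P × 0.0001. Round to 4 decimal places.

Periodic yield y = 0.04125.
  t   CF        PV=CF/(1+0.04125)^t    t·PV
  1        3.125         3.0012         3.0012
  2        3.125         2.8823         5.7646
  3        3.125         2.7681         8.3044
  4      103.125        87.7291       350.9166
  Σ                     96.3808       367.9868
P = 96.3808; D_Mac = 3.81805 half-year periods = 1.90903 yrs; D_mod = 1.83340 yrs.
DV01 ≈ 1.83340 × 96.3808 × 0.0001 = 0.017670.

A$0.0177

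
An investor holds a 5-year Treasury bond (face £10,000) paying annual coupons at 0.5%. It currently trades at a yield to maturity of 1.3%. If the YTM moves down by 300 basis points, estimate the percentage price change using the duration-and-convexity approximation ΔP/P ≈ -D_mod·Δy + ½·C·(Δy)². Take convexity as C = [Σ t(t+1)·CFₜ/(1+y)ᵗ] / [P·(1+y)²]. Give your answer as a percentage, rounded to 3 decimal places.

+15.955%

With y = 0.013:
  t   CF        PV=CF/(1+0.013)^t    t·PV        t(t+1)·PV
  1        50.00        49.3583        49.3583          98.7167
  2        50.00        48.7249        97.4498         292.3495
  3        50.00        48.0996       144.2989         577.1955
  4        50.00        47.4824       189.9294         949.6470
  5    10,050.00     9,421.4736    47,107.3679     282,644.2076
  Σ                  9,615.1388    47,588.4044     284,562.1163
P = 9,615.1388; D_Mac = 4.94932 yrs; D_mod = 4.88581 yrs; C = 28.84049.
Duration effect: -4.88581 × (-0.03) = +0.146574
Convexity effect: 0.5 × 28.84049 × (-0.03)² = +0.0129782
ΔP/P ≈ +0.146574 + 0.0129782 = +0.159552 = +15.9552%.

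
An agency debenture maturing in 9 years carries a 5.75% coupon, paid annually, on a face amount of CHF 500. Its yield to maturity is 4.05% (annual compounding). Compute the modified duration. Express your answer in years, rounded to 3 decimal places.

Periodic yield y = 0.0405. First find Macaulay duration:
  t   CF        PV=CF/(1+0.0405)^t    t·PV
  1        28.75        27.6309        27.6309
  2        28.75        26.5555        53.1109
  3        28.75        25.5218        76.5655
  4        28.75        24.5284        98.1137
  5        28.75        23.5737       117.8684
  6        28.75        22.6561       135.9367
  7        28.75        21.7743       152.4198
  8        28.75        20.9267       167.4138
  9       528.75       369.8892     3,329.0026
  Σ                    563.0566     4,158.0621
P = 563.0566; Macaulay duration = 4,158.0621 / 563.0566 = 7.38480 years.
Modified duration = D_Mac / (1 + y) = 7.38480 / 1.0405 = 7.09736 years.

7.097 years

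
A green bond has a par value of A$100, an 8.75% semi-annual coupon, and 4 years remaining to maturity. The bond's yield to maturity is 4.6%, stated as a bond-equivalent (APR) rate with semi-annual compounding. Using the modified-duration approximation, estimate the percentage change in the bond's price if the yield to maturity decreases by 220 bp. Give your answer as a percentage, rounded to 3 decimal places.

+7.532%

Periodic yield y = 0.023. Modified duration first:
  t   CF        PV=CF/(1+0.023)^t    t·PV
  1        4.375         4.2766         4.2766
  2        4.375         4.1805         8.3610
  3        4.375         4.0865        12.2595
  4        4.375         3.9946        15.9785
  5        4.375         3.9048        19.5240
  6        4.375         3.8170        22.9021
  7        4.375         3.7312        26.1184
  8      104.375        87.0145       696.1157
  Σ                    115.0057       805.5358
P = 115.0057; D_Mac = 7.00431 half-year periods = 3.50216 yrs; D_mod = 3.50216/(1+0.023) = 3.42342 yrs.
ΔP/P ≈ -D_mod · Δy = -3.42342 × (-0.022) = +0.075315 = +7.5315%.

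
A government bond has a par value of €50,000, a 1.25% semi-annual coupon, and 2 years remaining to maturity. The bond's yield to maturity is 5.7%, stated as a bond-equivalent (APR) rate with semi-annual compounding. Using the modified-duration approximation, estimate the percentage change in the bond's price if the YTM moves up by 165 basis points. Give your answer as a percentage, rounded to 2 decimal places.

-3.18%

Periodic yield y = 0.0285. Modified duration first:
  t   CF        PV=CF/(1+0.0285)^t    t·PV
  1       312.50       303.8405       303.8405
  2       312.50       295.4210       590.8421
  3       312.50       287.2349       861.7046
  4    50,312.50    44,963.3555   179,853.4218
  Σ                 45,849.8519   181,609.8090
P = 45,849.8519; D_Mac = 3.96097 half-year periods = 1.98048 yrs; D_mod = 1.98048/(1+0.0285) = 1.92560 yrs.
ΔP/P ≈ -D_mod · Δy = -1.92560 × (+0.0165) = -0.031772 = -3.1772%.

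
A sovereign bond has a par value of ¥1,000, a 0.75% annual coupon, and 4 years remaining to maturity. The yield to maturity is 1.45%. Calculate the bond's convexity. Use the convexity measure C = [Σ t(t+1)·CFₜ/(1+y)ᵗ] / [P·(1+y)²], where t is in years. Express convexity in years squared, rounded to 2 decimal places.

With y = 0.0145:
  t   CF        PV=CF/(1+0.0145)^t    t·PV        t(t+1)·PV
  1         7.50         7.3928         7.3928          14.7856
  2         7.50         7.2871        14.5743          43.7228
  3         7.50         7.1830        21.5490          86.1958
  4     1,007.50       951.1234     3,804.4934      19,022.4672
  Σ                    972.9863     3,848.0095      19,167.1716
P = 972.9863.
Convexity = Σ t(t+1)·PV / [P·(1+y)²] = 19,167.1716 / (972.9863 × 1.029210) = 19.14023.

19.14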